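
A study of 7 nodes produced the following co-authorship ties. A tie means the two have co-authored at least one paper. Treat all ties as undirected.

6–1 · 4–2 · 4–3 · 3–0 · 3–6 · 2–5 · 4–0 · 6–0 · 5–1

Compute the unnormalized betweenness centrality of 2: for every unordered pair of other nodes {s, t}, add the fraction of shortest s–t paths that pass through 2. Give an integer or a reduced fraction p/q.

7/3

Pairs whose geodesics pass through 2 — 1–4: 1/3; 3–5: 1/2; 0–5: 1/2; 4–5: 1.
All other pairs contribute 0.
Summing the contributions gives betweenness(2) = 7/3.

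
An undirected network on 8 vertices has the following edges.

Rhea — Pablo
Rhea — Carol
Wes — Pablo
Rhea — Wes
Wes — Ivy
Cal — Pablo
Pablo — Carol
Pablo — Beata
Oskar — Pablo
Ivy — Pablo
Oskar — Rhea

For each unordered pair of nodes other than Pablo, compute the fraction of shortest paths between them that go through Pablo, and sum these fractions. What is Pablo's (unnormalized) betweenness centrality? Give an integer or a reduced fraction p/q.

Pairs whose geodesics pass through Pablo — Wes–Oskar: 1/2; Wes–Cal: 1; Wes–Carol: 1/2; Wes–Beata: 1; Oskar–Ivy: 1; Oskar–Cal: 1; Oskar–Carol: 1/2; Oskar–Beata: 1; Rhea–Ivy: 1/2; Rhea–Cal: 1; Rhea–Beata: 1; Ivy–Cal: 1; Ivy–Carol: 1; Ivy–Beata: 1 … (+3 more pairs).
All other pairs contribute 0.
Summing the contributions gives betweenness(Pablo) = 15.

15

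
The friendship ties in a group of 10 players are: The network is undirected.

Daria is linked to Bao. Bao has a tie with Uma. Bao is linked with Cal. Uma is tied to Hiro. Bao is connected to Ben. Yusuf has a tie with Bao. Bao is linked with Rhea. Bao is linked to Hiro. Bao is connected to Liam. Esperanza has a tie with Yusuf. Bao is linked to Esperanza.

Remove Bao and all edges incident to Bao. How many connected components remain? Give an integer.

Without Bao, the remaining ties split the others into: {Esperanza, Yusuf}; {Liam}; {Rhea}; {Hiro, Uma}; {Daria}; {Ben}; {Cal}.
That's 7 separate components.

7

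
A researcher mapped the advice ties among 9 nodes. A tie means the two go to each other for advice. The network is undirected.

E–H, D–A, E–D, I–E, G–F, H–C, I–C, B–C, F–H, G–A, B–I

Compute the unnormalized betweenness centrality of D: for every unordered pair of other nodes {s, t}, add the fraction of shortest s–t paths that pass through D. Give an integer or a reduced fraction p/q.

5

Pairs whose geodesics pass through D — H–A: 1/2; C–A: 2/3; B–A: 1; I–A: 1; I–G: 1/3; E–A: 1; E–G: 1/2.
All other pairs contribute 0.
Summing the contributions gives betweenness(D) = 5.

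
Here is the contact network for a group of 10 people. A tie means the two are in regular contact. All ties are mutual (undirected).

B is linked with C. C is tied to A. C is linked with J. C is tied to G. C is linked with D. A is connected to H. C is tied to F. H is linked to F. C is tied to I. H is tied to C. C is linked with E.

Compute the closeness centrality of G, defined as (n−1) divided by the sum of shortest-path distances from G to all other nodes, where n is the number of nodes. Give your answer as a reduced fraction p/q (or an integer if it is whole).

9/17

Distances from G: A:2, B:2, C:1, D:2, E:2, F:2, H:2, I:2, J:2. Sum = 17.
n = 10, so closeness = 9/17.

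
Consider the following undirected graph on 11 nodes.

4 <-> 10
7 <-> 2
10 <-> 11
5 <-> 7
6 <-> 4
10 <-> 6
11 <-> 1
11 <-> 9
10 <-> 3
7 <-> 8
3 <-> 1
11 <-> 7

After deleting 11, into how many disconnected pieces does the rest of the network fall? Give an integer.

Without 11, the remaining ties split the others into: {2, 5, 7, 8}; {1, 3, 4, 6, 10}; {9}.
That's 3 separate components.

3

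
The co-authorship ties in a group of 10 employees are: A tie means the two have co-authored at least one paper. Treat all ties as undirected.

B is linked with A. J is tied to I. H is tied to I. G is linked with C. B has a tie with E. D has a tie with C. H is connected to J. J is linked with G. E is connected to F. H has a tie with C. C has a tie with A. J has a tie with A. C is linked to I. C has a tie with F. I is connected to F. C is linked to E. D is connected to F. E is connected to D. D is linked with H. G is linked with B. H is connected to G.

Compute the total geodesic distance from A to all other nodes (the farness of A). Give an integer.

15

Distances from A: B:1, C:1, D:2, E:2, F:2, G:2, H:2, I:2, J:1.
Sum = 1 + 1 + 2 + 2 + 2 + 2 + 2 + 2 + 1 = 15.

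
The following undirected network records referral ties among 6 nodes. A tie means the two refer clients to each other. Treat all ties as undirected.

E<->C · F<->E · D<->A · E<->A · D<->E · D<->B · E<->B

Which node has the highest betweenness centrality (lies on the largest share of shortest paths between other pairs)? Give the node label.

E

Unnormalized betweenness of each node: A:0, B:0, C:0, D:1/2, E:15/2, F:0.
E has the largest value, 15/2, making it the main broker — the node through which the most shortest paths run.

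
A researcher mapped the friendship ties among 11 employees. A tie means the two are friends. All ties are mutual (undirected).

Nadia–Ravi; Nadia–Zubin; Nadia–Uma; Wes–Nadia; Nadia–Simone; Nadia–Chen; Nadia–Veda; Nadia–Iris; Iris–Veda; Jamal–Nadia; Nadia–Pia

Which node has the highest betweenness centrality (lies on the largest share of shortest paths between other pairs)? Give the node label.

Nadia

Unnormalized betweenness of each node: Chen:0, Iris:0, Jamal:0, Nadia:44, Pia:0, Ravi:0, Simone:0, Uma:0, Veda:0, Wes:0, Zubin:0.
Nadia has the largest value, 44, making it the main broker — the node through which the most shortest paths run.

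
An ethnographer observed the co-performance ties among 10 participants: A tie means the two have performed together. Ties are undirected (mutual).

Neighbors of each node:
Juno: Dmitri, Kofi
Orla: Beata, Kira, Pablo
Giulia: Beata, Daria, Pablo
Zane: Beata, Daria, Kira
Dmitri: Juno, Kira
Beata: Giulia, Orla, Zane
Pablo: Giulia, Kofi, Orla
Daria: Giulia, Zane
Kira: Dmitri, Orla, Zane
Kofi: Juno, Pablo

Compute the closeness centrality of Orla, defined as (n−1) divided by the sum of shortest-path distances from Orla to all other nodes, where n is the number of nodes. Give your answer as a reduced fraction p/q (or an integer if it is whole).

9/17

Distances from Orla: Beata:1, Daria:3, Dmitri:2, Giulia:2, Juno:3, Kira:1, Kofi:2, Pablo:1, Zane:2. Sum = 17.
n = 10, so closeness = 9/17.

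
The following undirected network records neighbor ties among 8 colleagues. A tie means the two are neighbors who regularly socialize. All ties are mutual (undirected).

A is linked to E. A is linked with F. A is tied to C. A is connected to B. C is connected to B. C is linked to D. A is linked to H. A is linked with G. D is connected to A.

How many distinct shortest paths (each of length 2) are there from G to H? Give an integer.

The shortest distance is 2, and the only length-2 path is G–A–H. So there is exactly 1 shortest path.

1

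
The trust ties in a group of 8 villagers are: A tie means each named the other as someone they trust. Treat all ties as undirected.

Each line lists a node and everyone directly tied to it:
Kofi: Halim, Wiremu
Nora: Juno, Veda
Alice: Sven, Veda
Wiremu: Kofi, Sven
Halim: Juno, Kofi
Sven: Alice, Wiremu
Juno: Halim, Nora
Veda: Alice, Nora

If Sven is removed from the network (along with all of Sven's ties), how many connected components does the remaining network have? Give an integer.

Sven's neighbors (Alice and Wiremu) remain reachable from one another through other ties, so the rest of the network stays in one piece.

1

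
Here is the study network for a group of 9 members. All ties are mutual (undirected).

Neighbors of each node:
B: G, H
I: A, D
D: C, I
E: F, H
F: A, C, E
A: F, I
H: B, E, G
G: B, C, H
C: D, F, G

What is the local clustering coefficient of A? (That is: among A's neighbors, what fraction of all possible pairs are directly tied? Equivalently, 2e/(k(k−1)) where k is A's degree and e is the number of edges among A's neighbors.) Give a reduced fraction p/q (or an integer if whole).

0

A's neighbors: F and I (k = 2).
Possible neighbor pairs: C(2,2) = 1. Edges among them: none → e = 0.
Clustering(A) = 0/1.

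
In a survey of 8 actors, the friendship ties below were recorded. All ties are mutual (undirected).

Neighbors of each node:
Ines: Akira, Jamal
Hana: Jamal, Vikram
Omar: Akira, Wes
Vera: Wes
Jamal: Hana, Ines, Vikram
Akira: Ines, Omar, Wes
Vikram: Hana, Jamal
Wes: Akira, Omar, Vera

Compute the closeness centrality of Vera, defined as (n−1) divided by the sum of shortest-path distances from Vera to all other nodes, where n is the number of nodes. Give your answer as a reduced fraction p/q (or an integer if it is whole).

Distances from Vera: Akira:2, Hana:5, Ines:3, Jamal:4, Omar:2, Vikram:5, Wes:1. Sum = 22.
n = 8, so closeness = 7/22.

7/22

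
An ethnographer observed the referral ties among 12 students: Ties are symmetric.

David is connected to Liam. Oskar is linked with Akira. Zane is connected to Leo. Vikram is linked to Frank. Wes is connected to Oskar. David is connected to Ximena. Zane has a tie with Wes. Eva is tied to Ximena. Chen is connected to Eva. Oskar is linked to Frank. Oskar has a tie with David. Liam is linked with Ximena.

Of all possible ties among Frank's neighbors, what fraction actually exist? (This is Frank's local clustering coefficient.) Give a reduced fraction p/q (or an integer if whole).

Frank's neighbors: Oskar and Vikram (k = 2).
Possible neighbor pairs: C(2,2) = 1. Edges among them: none → e = 0.
Clustering(Frank) = 0/1.

0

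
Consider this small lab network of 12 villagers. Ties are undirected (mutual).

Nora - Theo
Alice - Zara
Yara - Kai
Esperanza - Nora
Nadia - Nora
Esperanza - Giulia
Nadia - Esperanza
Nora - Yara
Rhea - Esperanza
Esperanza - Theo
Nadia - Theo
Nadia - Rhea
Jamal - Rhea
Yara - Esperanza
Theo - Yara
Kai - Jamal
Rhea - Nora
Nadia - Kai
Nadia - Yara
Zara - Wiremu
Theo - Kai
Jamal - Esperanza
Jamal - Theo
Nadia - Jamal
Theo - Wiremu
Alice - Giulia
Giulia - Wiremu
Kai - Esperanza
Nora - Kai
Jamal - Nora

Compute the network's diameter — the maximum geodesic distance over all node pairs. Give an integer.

4

Eccentricity of each node (its greatest distance to any other): Alice:3, Esperanza:3, Giulia:2, Jamal:3, Kai:3, Nadia:3, Nora:3, Rhea:4, Theo:3, Wiremu:3, Yara:3, Zara:4.
The maximum eccentricity is 4, realized for instance by the pair Rhea–Zara via Rhea – Esperanza – Giulia – Alice – Zara. So the diameter is 4.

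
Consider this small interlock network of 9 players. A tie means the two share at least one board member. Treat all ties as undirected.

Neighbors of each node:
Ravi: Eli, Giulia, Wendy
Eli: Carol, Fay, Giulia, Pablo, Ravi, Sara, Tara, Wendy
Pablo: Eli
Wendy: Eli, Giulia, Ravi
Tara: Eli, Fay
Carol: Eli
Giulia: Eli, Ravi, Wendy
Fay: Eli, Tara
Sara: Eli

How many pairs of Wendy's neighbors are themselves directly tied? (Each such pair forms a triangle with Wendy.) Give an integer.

3

Wendy's neighbors: Eli, Giulia, and Ravi.
Neighbor pairs that are themselves tied: Wendy–Eli–Giulia; Wendy–Eli–Ravi; Wendy–Giulia–Ravi. Each forms one triangle with Wendy, for 3 in total.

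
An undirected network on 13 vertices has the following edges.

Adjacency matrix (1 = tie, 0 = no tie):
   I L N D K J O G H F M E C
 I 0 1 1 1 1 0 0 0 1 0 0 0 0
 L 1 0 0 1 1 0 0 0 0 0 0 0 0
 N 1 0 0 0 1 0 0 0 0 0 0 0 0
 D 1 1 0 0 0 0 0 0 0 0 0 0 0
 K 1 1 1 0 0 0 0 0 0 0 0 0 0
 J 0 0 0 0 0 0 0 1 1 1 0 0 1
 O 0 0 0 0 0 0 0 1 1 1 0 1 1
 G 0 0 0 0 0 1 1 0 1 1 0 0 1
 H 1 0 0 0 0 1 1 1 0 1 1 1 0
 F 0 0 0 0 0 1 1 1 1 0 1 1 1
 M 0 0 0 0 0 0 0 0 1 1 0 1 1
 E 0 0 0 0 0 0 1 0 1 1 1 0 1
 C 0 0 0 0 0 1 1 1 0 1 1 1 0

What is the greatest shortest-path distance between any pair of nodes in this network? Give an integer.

4

Eccentricity of each node (its greatest distance to any other): C:4, D:4, E:3, F:3, G:3, H:2, I:3, J:3, K:4, L:4, M:3, N:4, O:3.
The maximum eccentricity is 4, realized for instance by the pair L–C via L – I – H – J – C. So the diameter is 4.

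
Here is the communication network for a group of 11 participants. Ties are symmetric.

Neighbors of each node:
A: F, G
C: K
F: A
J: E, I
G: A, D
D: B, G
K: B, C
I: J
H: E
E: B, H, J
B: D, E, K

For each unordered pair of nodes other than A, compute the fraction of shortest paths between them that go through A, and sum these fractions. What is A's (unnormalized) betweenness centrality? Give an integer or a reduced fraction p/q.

9

Pairs whose geodesics pass through A — C–F: 1; B–F: 1; I–F: 1; J–F: 1; G–F: 1; H–F: 1; E–F: 1; K–F: 1; F–D: 1.
All other pairs contribute 0.
Summing the contributions gives betweenness(A) = 9.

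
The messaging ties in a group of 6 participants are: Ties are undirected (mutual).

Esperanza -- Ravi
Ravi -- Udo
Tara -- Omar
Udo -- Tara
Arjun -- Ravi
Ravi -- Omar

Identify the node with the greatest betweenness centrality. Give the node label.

Unnormalized betweenness of each node: Arjun:0, Esperanza:0, Omar:3/2, Ravi:15/2, Tara:1/2, Udo:3/2.
Ravi has the largest value, 15/2, making it the main broker — the node through which the most shortest paths run.

Ravi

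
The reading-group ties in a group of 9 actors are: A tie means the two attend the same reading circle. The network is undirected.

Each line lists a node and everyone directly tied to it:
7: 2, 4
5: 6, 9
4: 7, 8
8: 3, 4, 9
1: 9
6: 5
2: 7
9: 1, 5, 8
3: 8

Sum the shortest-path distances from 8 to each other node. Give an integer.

Distances from 8: 1:2, 2:3, 3:1, 4:1, 5:2, 6:3, 7:2, 9:1.
Sum = 2 + 3 + 1 + 1 + 2 + 3 + 2 + 1 = 15.

15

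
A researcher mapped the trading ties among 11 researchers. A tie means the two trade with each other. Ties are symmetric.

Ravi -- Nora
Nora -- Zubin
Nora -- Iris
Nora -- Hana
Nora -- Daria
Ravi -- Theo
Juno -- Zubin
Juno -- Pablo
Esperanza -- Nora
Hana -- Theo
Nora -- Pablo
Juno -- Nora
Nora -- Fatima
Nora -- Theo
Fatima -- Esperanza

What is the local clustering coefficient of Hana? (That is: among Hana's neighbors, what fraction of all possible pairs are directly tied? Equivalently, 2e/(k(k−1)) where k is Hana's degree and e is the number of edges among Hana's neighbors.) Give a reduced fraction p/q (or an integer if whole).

Hana's neighbors: Nora and Theo (k = 2).
Possible neighbor pairs: C(2,2) = 1. Edges among them: Nora–Theo → e = 1.
Clustering(Hana) = 1/1.

1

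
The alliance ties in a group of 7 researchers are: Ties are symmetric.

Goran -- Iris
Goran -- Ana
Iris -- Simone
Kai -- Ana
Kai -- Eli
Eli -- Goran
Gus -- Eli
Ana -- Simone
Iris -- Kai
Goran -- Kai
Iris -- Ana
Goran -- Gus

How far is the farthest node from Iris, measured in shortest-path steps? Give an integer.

Distances from Iris: Ana:1, Eli:2, Goran:1, Gus:2, Kai:1, Simone:1.
The largest is 2 (to Eli and Gus), so the eccentricity of Iris is 2.

2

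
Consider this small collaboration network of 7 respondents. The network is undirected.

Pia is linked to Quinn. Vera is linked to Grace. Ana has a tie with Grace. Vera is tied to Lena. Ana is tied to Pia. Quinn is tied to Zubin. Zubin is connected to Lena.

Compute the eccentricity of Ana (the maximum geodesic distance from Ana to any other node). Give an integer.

Distances from Ana: Grace:1, Lena:3, Pia:1, Quinn:2, Vera:2, Zubin:3.
The largest is 3 (to Lena and Zubin), so the eccentricity of Ana is 3.

3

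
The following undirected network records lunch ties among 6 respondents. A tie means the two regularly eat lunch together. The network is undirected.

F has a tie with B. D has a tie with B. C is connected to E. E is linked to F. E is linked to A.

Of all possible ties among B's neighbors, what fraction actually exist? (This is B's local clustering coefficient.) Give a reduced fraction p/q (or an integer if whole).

0

B's neighbors: D and F (k = 2).
Possible neighbor pairs: C(2,2) = 1. Edges among them: none → e = 0.
Clustering(B) = 0/1.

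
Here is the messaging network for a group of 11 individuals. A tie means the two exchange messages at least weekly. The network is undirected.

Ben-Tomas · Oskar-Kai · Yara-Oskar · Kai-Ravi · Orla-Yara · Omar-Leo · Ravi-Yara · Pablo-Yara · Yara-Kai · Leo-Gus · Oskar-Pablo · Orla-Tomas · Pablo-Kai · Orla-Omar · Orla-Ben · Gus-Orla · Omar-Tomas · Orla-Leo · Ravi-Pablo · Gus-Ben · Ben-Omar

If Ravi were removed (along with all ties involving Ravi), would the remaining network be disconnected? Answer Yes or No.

No

Even without Ravi, every remaining node can still reach every other (the residual graph is connected), so Ravi is not a cut vertex.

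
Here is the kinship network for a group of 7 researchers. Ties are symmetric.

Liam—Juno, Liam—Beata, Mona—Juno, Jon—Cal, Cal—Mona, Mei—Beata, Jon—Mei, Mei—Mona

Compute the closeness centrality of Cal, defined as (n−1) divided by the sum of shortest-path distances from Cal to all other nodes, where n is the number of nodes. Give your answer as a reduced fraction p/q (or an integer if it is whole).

1/2

Distances from Cal: Beata:3, Jon:1, Juno:2, Liam:3, Mei:2, Mona:1. Sum = 12.
n = 7, so closeness = 6/12 = 1/2.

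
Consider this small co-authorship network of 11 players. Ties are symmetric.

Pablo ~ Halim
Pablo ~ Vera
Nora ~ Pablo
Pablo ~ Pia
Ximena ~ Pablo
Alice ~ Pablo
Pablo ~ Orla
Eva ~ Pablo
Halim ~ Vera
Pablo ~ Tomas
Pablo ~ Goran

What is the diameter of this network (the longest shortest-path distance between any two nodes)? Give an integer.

2

Eccentricity of each node (its greatest distance to any other): Alice:2, Eva:2, Goran:2, Halim:2, Nora:2, Orla:2, Pablo:1, Pia:2, Tomas:2, Vera:2, Ximena:2.
The maximum eccentricity is 2, realized for instance by the pair Alice–Orla via Alice – Pablo – Orla. So the diameter is 2.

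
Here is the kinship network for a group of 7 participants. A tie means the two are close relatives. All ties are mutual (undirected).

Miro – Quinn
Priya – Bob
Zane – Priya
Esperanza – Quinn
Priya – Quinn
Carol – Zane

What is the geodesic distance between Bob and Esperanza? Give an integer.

3

One shortest route is Bob – Priya – Quinn – Esperanza, which uses 3 edges, and at distance 2 from Bob we only reach {Quinn, Zane}, which does not include Esperanza. So d(Bob,Esperanza) = 3.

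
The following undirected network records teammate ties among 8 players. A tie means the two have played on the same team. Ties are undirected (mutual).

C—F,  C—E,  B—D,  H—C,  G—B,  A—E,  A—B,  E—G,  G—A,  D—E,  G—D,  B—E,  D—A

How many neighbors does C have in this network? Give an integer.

3

C is directly tied to E, F, and H. That is 3 neighbors, so the degree of C is 3.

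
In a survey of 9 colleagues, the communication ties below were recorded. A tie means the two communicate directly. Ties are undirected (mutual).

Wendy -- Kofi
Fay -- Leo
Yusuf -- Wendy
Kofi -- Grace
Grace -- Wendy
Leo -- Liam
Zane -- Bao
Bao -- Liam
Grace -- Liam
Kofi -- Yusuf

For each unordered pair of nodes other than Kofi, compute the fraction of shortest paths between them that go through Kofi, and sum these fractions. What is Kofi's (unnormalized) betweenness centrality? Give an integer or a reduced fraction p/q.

3

Pairs whose geodesics pass through Kofi — Leo–Yusuf: 1/2; Zane–Yusuf: 1/2; Bao–Yusuf: 1/2; Liam–Yusuf: 1/2; Fay–Yusuf: 1/2; Yusuf–Grace: 1/2.
All other pairs contribute 0.
Summing the contributions gives betweenness(Kofi) = 3.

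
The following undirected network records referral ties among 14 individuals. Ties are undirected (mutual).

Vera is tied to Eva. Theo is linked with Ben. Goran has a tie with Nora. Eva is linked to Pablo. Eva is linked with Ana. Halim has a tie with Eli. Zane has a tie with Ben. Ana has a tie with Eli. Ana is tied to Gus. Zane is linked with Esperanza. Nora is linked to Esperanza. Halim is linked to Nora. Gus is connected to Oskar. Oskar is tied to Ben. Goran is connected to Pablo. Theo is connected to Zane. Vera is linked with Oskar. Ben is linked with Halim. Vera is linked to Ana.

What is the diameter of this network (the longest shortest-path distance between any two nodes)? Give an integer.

5

Eccentricity of each node (its greatest distance to any other): Ana:4, Ben:4, Eli:3, Esperanza:4, Eva:4, Goran:4, Gus:4, Halim:3, Nora:4, Oskar:4, Pablo:5, Theo:5, Vera:4, Zane:4.
The maximum eccentricity is 5, realized for instance by the pair Pablo–Theo via Pablo – Goran – Nora – Esperanza – Zane – Theo. So the diameter is 5.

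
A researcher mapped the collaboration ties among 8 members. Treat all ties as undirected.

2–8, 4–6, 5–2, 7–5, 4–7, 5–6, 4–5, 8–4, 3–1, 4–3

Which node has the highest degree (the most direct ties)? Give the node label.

4

Degrees — 1:1, 2:2, 3:2, 4:5, 5:4, 6:2, 7:2, 8:2.
The maximum is 5, attained only by 4.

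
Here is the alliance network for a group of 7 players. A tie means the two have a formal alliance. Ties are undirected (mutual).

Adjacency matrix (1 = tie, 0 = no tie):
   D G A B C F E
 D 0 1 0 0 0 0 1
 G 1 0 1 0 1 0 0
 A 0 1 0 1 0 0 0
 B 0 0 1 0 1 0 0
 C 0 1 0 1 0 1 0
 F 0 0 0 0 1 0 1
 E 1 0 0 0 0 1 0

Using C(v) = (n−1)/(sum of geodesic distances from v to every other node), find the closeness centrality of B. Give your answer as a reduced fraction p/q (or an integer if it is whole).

1/2

Distances from B: A:1, C:1, D:3, E:3, F:2, G:2. Sum = 12.
n = 7, so closeness = 6/12 = 1/2.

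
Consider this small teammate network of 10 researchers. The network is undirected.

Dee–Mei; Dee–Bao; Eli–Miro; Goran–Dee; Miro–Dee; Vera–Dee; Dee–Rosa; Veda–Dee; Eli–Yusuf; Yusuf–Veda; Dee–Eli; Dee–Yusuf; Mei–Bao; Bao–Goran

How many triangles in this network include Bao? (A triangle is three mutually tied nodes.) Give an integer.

2

Bao's neighbors: Dee, Goran, and Mei.
Neighbor pairs that are themselves tied: Bao–Dee–Goran; Bao–Dee–Mei. Each forms one triangle with Bao, for 2 in total.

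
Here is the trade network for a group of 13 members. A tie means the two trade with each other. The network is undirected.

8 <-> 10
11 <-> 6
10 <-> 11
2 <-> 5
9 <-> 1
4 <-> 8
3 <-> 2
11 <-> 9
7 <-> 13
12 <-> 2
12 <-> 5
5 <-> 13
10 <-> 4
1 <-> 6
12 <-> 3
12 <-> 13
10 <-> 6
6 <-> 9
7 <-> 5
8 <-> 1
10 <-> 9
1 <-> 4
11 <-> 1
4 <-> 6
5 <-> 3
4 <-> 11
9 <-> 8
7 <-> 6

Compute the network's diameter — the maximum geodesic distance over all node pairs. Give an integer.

Eccentricity of each node (its greatest distance to any other): 1:4, 2:5, 3:5, 4:4, 5:4, 6:3, 7:3, 8:5, 9:4, 10:4, 11:4, 12:5, 13:4.
The maximum eccentricity is 5, realized for instance by the pair 12–8 via 12 – 5 – 7 – 6 – 10 – 8. So the diameter is 5.

5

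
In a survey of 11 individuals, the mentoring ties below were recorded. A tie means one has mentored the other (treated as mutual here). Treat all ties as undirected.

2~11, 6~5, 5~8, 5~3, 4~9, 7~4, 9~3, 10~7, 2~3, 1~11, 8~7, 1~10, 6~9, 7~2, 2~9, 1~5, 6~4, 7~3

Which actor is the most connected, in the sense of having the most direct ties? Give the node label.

Degrees — 1:3, 2:4, 3:4, 4:3, 5:4, 6:3, 7:5, 8:2, 9:4, 10:2, 11:2.
The maximum is 5, attained only by 7.

7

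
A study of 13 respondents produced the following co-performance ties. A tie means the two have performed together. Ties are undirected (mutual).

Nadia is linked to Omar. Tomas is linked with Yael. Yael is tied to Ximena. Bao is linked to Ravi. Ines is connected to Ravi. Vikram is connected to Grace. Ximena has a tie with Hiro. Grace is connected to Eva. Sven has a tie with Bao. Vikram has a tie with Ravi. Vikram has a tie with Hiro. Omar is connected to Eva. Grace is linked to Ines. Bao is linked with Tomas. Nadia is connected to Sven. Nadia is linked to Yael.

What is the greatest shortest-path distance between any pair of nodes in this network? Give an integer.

4

Eccentricity of each node (its greatest distance to any other): Bao:4, Eva:4, Grace:4, Hiro:4, Ines:4, Nadia:4, Omar:4, Ravi:4, Sven:4, Tomas:4, Vikram:4, Ximena:4, Yael:4.
The maximum eccentricity is 4, realized for instance by the pair Tomas–Eva via Tomas – Yael – Nadia – Omar – Eva. So the diameter is 4.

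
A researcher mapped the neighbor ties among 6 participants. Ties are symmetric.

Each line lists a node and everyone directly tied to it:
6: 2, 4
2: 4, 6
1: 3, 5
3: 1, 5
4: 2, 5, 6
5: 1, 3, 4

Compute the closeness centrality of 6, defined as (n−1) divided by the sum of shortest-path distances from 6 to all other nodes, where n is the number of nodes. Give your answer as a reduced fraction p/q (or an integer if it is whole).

1/2

Distances from 6: 1:3, 2:1, 3:3, 4:1, 5:2. Sum = 10.
n = 6, so closeness = 5/10 = 1/2.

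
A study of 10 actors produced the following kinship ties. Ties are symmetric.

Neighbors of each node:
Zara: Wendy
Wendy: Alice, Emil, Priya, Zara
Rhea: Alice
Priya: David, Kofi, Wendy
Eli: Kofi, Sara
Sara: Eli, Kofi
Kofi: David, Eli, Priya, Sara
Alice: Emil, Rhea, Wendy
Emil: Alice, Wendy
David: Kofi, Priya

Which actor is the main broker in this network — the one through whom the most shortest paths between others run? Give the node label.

Wendy

Unnormalized betweenness of each node: Alice:8, David:0, Eli:0, Emil:0, Kofi:14, Priya:20, Rhea:0, Sara:0, Wendy:23, Zara:0.
Wendy has the largest value, 23, making it the main broker — the node through which the most shortest paths run.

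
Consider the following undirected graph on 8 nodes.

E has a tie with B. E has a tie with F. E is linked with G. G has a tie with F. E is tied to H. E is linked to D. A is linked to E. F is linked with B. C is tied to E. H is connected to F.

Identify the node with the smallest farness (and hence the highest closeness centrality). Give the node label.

E

Farness (sum of distances to all others) for each node — A:13, B:12, C:13, D:13, E:7, F:10, G:12, H:12.
The smallest farness is 7, for E, so E has the highest closeness.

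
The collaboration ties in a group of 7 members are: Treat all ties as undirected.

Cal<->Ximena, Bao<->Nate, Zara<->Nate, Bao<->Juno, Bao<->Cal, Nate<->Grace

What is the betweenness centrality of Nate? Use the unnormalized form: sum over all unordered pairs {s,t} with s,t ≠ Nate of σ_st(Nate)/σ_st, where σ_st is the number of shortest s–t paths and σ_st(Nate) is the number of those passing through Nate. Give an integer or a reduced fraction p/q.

Pairs whose geodesics pass through Nate — Juno–Zara: 1; Juno–Grace: 1; Cal–Zara: 1; Cal–Grace: 1; Ximena–Zara: 1; Ximena–Grace: 1; Zara–Bao: 1; Zara–Grace: 1; Bao–Grace: 1.
All other pairs contribute 0.
Summing the contributions gives betweenness(Nate) = 9.

9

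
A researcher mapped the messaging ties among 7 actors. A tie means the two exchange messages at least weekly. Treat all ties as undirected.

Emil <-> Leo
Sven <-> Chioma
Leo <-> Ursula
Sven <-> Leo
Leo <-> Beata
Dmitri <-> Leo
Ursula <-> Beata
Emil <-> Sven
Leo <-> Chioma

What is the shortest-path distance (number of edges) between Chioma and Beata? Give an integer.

One shortest route is Chioma – Leo – Beata, which uses 2 edges, and Chioma and Beata are not directly tied, so nothing shorter exists. So d(Chioma,Beata) = 2.

2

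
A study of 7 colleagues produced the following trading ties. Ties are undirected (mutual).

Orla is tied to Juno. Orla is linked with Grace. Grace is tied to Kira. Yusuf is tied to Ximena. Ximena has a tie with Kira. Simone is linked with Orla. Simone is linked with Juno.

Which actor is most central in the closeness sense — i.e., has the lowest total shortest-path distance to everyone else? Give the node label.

Grace

Farness (sum of distances to all others) for each node — Grace:11, Juno:16, Kira:12, Orla:12, Simone:16, Ximena:15, Yusuf:20.
The smallest farness is 11, for Grace, so Grace has the highest closeness.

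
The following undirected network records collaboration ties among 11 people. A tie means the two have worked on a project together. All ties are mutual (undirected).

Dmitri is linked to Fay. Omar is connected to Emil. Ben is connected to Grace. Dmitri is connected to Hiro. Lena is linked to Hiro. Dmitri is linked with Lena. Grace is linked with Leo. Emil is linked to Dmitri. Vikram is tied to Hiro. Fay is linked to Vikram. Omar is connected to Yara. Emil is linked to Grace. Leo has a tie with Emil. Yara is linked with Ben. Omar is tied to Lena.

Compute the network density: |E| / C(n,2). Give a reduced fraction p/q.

There are 15 edges and 11 nodes, so the maximum possible is C(11,2) = 55.
Density = 15/55 = 3/11.

3/11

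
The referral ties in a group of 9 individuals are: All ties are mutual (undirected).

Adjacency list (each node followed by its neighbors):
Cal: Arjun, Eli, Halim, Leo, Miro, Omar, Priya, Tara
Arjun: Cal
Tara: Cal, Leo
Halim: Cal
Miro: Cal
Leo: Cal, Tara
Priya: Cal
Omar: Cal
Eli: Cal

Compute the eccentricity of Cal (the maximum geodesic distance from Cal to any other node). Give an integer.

Distances from Cal: Arjun:1, Eli:1, Halim:1, Leo:1, Miro:1, Omar:1, Priya:1, Tara:1.
The largest is 1 (to Miro, Tara, Eli, Halim, Priya, Arjun, Omar, and Leo), so the eccentricity of Cal is 1.

1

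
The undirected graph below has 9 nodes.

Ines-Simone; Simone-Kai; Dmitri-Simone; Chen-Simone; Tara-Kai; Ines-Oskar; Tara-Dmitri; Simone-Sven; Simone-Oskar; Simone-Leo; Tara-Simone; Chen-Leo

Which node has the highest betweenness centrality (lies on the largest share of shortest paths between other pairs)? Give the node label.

Simone

Unnormalized betweenness of each node: Chen:0, Dmitri:0, Ines:0, Kai:0, Leo:0, Oskar:0, Simone:47/2, Sven:0, Tara:1/2.
Simone has the largest value, 47/2, making it the main broker — the node through which the most shortest paths run.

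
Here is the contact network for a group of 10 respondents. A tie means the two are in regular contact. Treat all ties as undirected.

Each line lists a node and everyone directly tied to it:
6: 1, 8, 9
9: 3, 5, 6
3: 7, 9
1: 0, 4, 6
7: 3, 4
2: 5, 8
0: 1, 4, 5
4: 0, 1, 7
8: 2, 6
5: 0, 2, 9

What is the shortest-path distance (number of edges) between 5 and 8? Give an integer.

2

One shortest route is 5 – 2 – 8, which uses 2 edges, and 5 and 8 are not directly tied, so nothing shorter exists. So d(5,8) = 2.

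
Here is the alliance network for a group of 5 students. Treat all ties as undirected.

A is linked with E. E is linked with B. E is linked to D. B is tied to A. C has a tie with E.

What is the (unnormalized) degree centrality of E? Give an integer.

E is directly tied to A, B, C, and D. That is 4 neighbors, so the degree of E is 4.

4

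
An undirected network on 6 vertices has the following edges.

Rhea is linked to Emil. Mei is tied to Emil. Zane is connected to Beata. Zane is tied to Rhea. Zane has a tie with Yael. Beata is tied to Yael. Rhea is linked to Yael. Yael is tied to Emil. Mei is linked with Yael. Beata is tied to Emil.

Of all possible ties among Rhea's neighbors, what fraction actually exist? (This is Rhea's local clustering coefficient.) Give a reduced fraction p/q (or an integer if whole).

2/3

Rhea's neighbors: Emil, Yael, and Zane (k = 3).
Possible neighbor pairs: C(3,2) = 3. Edges among them: Emil–Yael, Yael–Zane → e = 2.
Clustering(Rhea) = 2/3.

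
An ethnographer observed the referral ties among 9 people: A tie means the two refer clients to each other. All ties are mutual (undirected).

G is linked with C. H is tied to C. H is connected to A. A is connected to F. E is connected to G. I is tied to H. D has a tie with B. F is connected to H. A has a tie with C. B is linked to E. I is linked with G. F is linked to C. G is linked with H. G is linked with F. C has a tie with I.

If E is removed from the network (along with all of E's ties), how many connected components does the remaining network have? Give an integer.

Without E, the remaining ties split the others into: {B, D}; {A, C, F, G, H, I}.
That's 2 separate components.

2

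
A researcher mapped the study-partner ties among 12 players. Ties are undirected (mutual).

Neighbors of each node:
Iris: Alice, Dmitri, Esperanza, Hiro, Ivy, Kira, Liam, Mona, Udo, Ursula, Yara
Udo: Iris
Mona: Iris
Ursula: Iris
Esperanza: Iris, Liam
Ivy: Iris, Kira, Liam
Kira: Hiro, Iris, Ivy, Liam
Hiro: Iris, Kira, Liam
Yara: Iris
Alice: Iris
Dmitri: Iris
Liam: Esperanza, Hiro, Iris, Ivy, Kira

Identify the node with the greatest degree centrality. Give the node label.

Degrees — Alice:1, Dmitri:1, Esperanza:2, Hiro:3, Iris:11, Ivy:3, Kira:4, Liam:5, Mona:1, Udo:1, Ursula:1, Yara:1.
The maximum is 11, attained only by Iris.

Iris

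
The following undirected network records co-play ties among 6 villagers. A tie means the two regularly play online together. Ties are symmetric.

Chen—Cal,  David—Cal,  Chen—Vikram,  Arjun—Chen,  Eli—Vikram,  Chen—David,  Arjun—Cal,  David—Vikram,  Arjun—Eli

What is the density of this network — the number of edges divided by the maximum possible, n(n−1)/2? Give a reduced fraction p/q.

There are 9 edges and 6 nodes, so the maximum possible is C(6,2) = 15.
Density = 9/15 = 3/5.

3/5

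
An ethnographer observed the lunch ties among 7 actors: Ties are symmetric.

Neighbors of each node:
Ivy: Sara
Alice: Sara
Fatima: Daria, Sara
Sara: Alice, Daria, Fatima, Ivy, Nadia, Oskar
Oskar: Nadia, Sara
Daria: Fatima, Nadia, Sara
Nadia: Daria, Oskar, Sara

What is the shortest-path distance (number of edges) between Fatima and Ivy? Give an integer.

One shortest route is Fatima – Sara – Ivy, which uses 2 edges, and Fatima and Ivy are not directly tied, so nothing shorter exists. So d(Fatima,Ivy) = 2.

2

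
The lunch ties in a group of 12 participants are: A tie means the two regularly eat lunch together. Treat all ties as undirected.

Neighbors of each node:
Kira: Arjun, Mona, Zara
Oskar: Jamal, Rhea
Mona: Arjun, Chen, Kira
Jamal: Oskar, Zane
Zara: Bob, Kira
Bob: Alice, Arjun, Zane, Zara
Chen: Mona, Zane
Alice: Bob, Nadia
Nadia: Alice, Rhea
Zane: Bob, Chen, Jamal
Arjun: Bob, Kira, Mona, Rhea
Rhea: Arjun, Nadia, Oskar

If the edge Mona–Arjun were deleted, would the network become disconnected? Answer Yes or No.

Even without that edge, Mona still reaches Arjun via Mona – Kira – Arjun, so the network stays connected. Not a bridge.

No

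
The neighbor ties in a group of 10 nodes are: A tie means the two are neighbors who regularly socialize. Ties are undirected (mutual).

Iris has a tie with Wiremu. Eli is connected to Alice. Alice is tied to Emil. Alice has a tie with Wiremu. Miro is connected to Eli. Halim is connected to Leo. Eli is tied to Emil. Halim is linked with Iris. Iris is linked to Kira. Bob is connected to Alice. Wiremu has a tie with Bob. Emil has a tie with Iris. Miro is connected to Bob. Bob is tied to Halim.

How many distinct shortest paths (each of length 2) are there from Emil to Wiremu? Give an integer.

The shortest distance is 2. The length-2 paths are: Emil–Alice–Wiremu; Emil–Iris–Wiremu.
That gives 2 distinct shortest paths.

2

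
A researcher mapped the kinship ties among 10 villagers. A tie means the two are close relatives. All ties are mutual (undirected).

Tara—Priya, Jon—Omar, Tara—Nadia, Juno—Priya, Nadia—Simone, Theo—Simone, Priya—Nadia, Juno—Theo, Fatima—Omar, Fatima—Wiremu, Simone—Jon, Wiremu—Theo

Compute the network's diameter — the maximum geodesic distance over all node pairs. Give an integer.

5

Eccentricity of each node (its greatest distance to any other): Fatima:5, Jon:3, Juno:4, Nadia:4, Omar:4, Priya:4, Simone:3, Tara:5, Theo:3, Wiremu:4.
The maximum eccentricity is 5, realized for instance by the pair Fatima–Tara via Fatima – Wiremu – Theo – Juno – Priya – Tara. So the diameter is 5.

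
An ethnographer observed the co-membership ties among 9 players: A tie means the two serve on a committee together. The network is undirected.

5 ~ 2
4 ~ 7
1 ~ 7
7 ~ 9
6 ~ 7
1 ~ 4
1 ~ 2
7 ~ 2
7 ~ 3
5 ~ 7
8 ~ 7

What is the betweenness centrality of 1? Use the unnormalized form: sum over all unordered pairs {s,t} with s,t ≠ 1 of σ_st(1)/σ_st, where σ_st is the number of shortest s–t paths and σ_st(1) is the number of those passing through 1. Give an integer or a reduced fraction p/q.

Pairs whose geodesics pass through 1 — 4–2: 1/2.
All other pairs contribute 0.
Summing the contributions gives betweenness(1) = 1/2.

1/2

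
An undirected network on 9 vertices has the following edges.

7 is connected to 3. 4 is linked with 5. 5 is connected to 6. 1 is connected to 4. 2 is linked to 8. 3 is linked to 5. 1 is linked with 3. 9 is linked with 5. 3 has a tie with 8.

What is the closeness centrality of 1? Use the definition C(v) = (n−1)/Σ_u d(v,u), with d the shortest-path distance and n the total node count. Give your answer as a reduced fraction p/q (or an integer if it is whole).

Distances from 1: 2:3, 3:1, 4:1, 5:2, 6:3, 7:2, 8:2, 9:3. Sum = 17.
n = 9, so closeness = 8/17.

8/17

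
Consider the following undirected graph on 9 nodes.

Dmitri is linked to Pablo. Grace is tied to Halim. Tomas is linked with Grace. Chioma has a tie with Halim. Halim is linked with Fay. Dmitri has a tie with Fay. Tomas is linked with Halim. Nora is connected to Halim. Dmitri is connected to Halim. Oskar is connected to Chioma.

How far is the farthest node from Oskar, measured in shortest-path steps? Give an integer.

4

Distances from Oskar: Chioma:1, Dmitri:3, Fay:3, Grace:3, Halim:2, Nora:3, Pablo:4, Tomas:3.
The largest is 4 (to Pablo), so the eccentricity of Oskar is 4.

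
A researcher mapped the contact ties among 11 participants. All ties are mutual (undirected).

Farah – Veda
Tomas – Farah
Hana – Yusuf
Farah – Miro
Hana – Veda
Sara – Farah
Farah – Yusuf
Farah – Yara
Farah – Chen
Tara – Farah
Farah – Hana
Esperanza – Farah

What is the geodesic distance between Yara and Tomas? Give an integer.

One shortest route is Yara – Farah – Tomas, which uses 2 edges, and Yara and Tomas are not directly tied, so nothing shorter exists. So d(Yara,Tomas) = 2.

2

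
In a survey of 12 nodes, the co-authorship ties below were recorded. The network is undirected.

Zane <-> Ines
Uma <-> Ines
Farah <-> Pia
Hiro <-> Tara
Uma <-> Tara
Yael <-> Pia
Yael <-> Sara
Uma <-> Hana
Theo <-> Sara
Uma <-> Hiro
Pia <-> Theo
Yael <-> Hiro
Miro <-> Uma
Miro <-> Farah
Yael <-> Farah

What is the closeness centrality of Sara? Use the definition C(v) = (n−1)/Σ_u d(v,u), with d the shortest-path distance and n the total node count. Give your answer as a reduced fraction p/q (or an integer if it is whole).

11/30

Distances from Sara: Farah:2, Hana:4, Hiro:2, Ines:4, Miro:3, Pia:2, Tara:3, Theo:1, Uma:3, Yael:1, Zane:5. Sum = 30.
n = 12, so closeness = 11/30.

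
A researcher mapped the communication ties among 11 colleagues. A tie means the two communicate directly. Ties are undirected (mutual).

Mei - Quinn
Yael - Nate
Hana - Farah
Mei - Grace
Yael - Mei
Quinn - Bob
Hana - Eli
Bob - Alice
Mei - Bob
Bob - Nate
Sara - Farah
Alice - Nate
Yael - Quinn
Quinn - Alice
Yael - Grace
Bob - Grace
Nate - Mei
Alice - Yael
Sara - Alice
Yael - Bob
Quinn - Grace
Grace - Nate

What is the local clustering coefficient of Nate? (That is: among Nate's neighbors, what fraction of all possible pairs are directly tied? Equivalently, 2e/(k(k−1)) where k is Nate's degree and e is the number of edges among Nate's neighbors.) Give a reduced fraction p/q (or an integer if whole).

Nate's neighbors: Alice, Bob, Grace, Mei, and Yael (k = 5).
Possible neighbor pairs: C(5,2) = 10. Edges among them: Alice–Bob, Alice–Yael, Bob–Grace, Bob–Mei, Bob–Yael, Grace–Mei, Grace–Yael, Mei–Yael → e = 8.
Clustering(Nate) = 8/10 = 4/5.

4/5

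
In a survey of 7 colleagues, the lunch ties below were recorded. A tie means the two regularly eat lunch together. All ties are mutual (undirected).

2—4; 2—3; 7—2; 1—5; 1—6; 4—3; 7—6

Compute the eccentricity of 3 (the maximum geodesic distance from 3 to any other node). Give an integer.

5

Distances from 3: 1:4, 2:1, 4:1, 5:5, 6:3, 7:2.
The largest is 5 (to 5), so the eccentricity of 3 is 5.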